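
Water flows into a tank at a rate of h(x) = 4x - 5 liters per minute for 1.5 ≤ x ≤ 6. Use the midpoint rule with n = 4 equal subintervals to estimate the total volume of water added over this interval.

45

Δx = (6 − 1.5)/4 = 1.125.
Midpoints: 2.0625, 3.1875, 4.3125, 5.4375.
h(2.0625) = 3.25, h(3.1875) = 7.75, h(4.3125) = 12.25, h(5.4375) = 16.75.
Sum = Δx · [h(2.0625) + h(3.1875) + h(4.3125) + h(5.4375)].
Sum = 45.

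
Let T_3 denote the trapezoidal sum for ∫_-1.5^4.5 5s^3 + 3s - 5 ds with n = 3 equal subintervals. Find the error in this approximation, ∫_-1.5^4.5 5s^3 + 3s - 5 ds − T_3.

-90

Exact integral: ∫_-1.5^4.5 f(s) ds = 503.25.
T_3 = 593.25.
Error = 503.25 − 593.25 = -90.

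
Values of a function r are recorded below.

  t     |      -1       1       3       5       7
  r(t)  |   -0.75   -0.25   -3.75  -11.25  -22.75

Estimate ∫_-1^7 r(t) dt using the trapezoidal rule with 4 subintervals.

-54

Δt = 2.
T_4 = (2/2)·[(-0.75) + 2·(-0.25) + 2·(-3.75) + 2·(-11.25) + (-22.75)] = -54.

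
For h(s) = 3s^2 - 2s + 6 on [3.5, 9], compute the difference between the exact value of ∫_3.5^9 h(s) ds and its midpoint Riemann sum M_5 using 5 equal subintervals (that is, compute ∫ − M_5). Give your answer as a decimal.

1.66375

Exact integral: ∫_3.5^9 h(s) ds = 650.375.
M_5 = 648.71125.
Error = 650.375 − 648.71125 = 1.66375.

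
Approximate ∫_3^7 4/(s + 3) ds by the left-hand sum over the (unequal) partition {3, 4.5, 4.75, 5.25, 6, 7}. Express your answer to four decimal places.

Subinterval widths: 1.5, 0.25, 0.5, 0.75, 1.
Left endpoints: 3, 4.5, 4.75, 5.25, 6.
f(3) = 2/3, f(4.5) = 8/15, f(4.75) = 16/31, f(5.25) = 16/33, f(6) = 4/9.
Sum = Σ Δs_i · f(s_i).
Sum ≈ 2.1995.

2.1995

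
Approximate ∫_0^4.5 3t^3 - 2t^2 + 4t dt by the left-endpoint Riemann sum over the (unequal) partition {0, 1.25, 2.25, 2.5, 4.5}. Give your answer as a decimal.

Subinterval widths: 1.25, 1, 0.25, 2.
Left endpoints: 0, 1.25, 2.25, 2.5.
f(0) = 0, f(1.25) = 7.734375, f(2.25) = 33.046875, f(2.5) = 44.375.
Sum = Σ Δt_i · f(t_i).
Sum = 104.74609375.

104.74609375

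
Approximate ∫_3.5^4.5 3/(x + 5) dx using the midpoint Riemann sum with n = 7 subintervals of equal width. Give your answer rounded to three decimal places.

0.334

Δx = (4.5 − 3.5)/7 = 1/7.
Midpoints: 25/7, 26/7, 27/7, 4, 29/7, 30/7, 31/7.
f(25/7) = 0.35, f(26/7) = 21/61, f(27/7) = 21/62, f(4) = 1/3, f(29/7) = 0.328125, f(30/7) = 21/65, f(31/7) = 7/22.
Sum = Δx · [f(25/7) + f(26/7) + f(27/7) + ...].
Sum ≈ 0.334.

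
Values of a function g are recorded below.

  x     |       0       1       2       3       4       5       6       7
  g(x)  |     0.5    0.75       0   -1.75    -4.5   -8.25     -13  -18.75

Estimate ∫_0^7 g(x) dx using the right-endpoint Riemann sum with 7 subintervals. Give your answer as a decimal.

Δx = 1.
Sum = 1·[0.75 + 0 + (-1.75) + (-4.5) + (-8.25) + (-13) + (-18.75)] = -45.5.

-45.5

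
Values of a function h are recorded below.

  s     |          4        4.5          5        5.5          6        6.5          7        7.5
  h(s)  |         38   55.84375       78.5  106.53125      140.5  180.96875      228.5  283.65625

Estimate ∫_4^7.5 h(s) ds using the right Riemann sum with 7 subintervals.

Δs = 0.5.
Sum = 0.5·[55.84375 + 78.5 + 106.53125 + 140.5 + 180.96875 + 228.5 + 283.65625] = 537.25.

537.25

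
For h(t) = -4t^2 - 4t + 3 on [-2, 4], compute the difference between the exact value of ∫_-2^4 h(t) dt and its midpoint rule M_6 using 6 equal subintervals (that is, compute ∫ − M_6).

Exact integral: ∫_-2^4 h(t) dt = -102.
M_6 = -100.
Error = -102 − (-100) = -2.

-2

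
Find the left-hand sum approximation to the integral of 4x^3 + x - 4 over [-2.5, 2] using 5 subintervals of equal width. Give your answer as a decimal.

-88.56

Δx = (2 − (-2.5))/5 = 0.9.
Left endpoints: -2.5, -1.6, -0.7, 0.2, 1.1.
f(-2.5) = -69, f(-1.6) = -21.984, f(-0.7) = -6.072, f(0.2) = -3.768, f(1.1) = 2.424.
Sum = Δx · [f(-2.5) + f(-1.6) + f(-0.7) + f(0.2) + f(1.1)].
Sum = -88.56.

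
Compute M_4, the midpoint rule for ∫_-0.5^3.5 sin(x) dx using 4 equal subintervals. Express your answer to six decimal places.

Δx = (3.5 − (-0.5))/4 = 1.
Midpoints: 0, 1, 2, 3.
f(0) ≈ 0.000000, f(1) ≈ 0.841471, f(2) ≈ 0.909297, f(3) ≈ 0.141120.
Sum = Δx · [f(0) + f(1) + f(2) + f(3)].
Sum ≈ 1.891888.

1.891888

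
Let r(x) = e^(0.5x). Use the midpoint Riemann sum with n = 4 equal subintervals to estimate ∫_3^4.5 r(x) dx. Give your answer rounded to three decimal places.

9.997

Δx = (4.5 − 3)/4 = 0.375.
Midpoints: 3.1875, 3.5625, 3.9375, 4.3125.
r(3.1875) ≈ 4.922, r(3.5625) ≈ 5.937, r(3.9375) ≈ 7.162, r(4.3125) ≈ 8.639.
Sum = Δx · [r(3.1875) + r(3.5625) + r(3.9375) + r(4.3125)].
Sum ≈ 9.997.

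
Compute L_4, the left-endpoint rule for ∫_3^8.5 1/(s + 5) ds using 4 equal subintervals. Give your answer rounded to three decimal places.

0.560

Δs = (8.5 − 3)/4 = 1.375.
Left endpoints: 3, 4.375, 5.75, 7.125.
f(3) = 0.125, f(4.375) = 8/75, f(5.75) = 4/43, f(7.125) = 8/97.
Sum = Δs · [f(3) + f(4.375) + f(5.75) + f(7.125)].
Sum ≈ 0.560.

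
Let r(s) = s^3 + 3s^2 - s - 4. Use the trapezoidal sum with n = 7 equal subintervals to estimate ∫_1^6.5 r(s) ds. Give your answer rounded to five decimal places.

Δs = (6.5 − 1)/7 = 11/14.
r(1) = -1, r(25/14) = 25999/2744, r(18/7) = 10382/343, r(47/14) = 176413/2744, r(29/7) = 39257/343, r(69/14) = 503971/2744, r(40/7) = 94268/343, r(6.5) = 390.875.
T_7 = (Δs/2)·[r(s_0) + 2r(s_1) + ... + 2r(s_{6}) + r(s_7)].
Sum ≈ 685.07972.

685.07972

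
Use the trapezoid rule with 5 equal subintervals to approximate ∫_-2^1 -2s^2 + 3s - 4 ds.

Δs = (1 − (-2))/5 = 0.6.
f(-2) = -18, f(-1.4) = -12.12, f(-0.8) = -7.68, f(-0.2) = -4.68, f(0.4) = -3.12, f(1) = -3.
T_5 = (Δs/2)·[f(s_0) + 2f(s_1) + ... + 2f(s_{4}) + f(s_5)].
Sum = -22.86.

-22.86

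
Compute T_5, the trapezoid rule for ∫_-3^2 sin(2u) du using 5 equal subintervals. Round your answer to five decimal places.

Δu = (2 − (-3))/5 = 1.
f(-3) ≈ 0.27942, f(-2) ≈ 0.75680, f(-1) ≈ -0.90930, f(0) ≈ 0.00000, f(1) ≈ 0.90930, f(2) ≈ -0.75680.
T_5 = (Δu/2)·[f(u_0) + 2f(u_1) + ... + 2f(u_{4}) + f(u_5)].
Sum ≈ 0.51811.

0.51811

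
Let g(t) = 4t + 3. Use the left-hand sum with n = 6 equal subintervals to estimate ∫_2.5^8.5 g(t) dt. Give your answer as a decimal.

138

Δt = (8.5 − 2.5)/6 = 1.
Left endpoints: 2.5, 3.5, 4.5, 5.5, 6.5, 7.5.
g(2.5) = 13, g(3.5) = 17, g(4.5) = 21, g(5.5) = 25, g(6.5) = 29, g(7.5) = 33.
Sum = Δt · [g(2.5) + g(3.5) + g(4.5) + ...].
Sum = 138.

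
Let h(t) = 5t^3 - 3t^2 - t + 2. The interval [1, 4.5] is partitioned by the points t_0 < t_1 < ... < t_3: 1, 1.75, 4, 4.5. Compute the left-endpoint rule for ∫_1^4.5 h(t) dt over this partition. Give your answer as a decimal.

Subinterval widths: 0.75, 2.25, 0.5.
Left endpoints: 1, 1.75, 4.
h(1) = 3, h(1.75) = 17.859375, h(4) = 270.
Sum = Σ Δt_i · h(t_i).
Sum = 177.43359375.

177.43359375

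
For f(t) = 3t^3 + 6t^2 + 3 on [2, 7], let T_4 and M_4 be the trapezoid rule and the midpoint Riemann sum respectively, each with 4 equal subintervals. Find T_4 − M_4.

T_4 = 2534.296875.
M_4 = 2443.4765625.
T_4 − M_4 = 90.8203125.

90.8203125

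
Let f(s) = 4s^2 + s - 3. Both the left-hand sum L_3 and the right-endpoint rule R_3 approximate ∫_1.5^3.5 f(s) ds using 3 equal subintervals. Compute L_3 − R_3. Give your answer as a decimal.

-28

L_3 ≈ 38.25926.
R_3 ≈ 66.25926.
L_3 − R_3 = -28.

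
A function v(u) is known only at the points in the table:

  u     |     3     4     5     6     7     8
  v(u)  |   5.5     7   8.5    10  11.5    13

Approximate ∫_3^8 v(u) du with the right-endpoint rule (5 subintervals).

50

Δu = 1.
Sum = 1·[7 + 8.5 + 10 + 11.5 + 13] = 50.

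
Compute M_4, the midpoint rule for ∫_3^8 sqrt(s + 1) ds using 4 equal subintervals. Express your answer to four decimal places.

Δs = (8 − 3)/4 = 1.25.
Midpoints: 3.625, 4.875, 6.125, 7.375.
f(3.625) ≈ 2.1506, f(4.875) ≈ 2.4238, f(6.125) ≈ 2.6693, f(7.375) ≈ 2.8940.
Sum = Δs · [f(3.625) + f(4.875) + f(6.125) + f(7.375)].
Sum ≈ 12.6721.

12.6721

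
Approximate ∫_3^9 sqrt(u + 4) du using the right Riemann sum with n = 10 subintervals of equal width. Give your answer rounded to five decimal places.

Δu = (9 − 3)/10 = 0.6.
Right endpoints: 3.6, 4.2, 4.8, 5.4, 6, 6.6, 7.2, 7.8, 8.4, 9.
f(3.6) ≈ 2.75681, f(4.2) ≈ 2.86356, f(4.8) ≈ 2.96648, f(5.4) ≈ 3.06594, f(6) ≈ 3.16228, f(6.6) ≈ 3.25576, f(7.2) ≈ 3.34664, f(7.8) ≈ 3.43511, f(8.4) ≈ 3.52136, f(9) ≈ 3.60555.
Sum = Δu · [f(3.6) + f(4.2) + f(4.8) + ...].
Sum ≈ 19.18770.

19.18770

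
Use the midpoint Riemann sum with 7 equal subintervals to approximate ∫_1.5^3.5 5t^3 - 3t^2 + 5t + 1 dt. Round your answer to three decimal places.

168.281

Δt = (3.5 − 1.5)/7 = 2/7.
Midpoints: 23/14, 27/14, 31/14, 2.5, 39/14, 43/14, 47/14.
f(23/14) = 63901/2744, f(27/14) = 97001/2744, f(31/14) = 141717/2744, f(2.5) = 72.875, f(39/14) = 273677/2744, f(43/14) = 364761/2744, f(47/14) = 475141/2744.
Sum = Δt · [f(23/14) + f(27/14) + f(31/14) + ...].
Sum ≈ 168.281.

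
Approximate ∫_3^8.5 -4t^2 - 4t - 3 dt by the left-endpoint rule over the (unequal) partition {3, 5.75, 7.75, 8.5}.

Subinterval widths: 2.75, 2, 0.75.
Left endpoints: 3, 5.75, 7.75.
f(3) = -51, f(5.75) = -158.25, f(7.75) = -274.25.
Sum = Σ Δt_i · f(t_i).
Sum = -662.4375.

-662.4375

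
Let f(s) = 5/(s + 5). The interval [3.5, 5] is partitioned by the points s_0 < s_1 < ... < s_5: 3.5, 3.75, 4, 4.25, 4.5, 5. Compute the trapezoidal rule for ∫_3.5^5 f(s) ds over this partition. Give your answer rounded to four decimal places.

Subinterval widths: 0.25, 0.25, 0.25, 0.25, 0.5.
f(3.5) = 10/17, f(3.75) = 4/7, f(4) = 5/9, f(4.25) = 20/37, f(4.5) = 10/19, f(5) = 0.5.
On each subinterval the trapezoid contributes (Δs_i/2)·[f(s_{i-1}) + f(s_i)].
Sum ≈ 0.8128.

0.8128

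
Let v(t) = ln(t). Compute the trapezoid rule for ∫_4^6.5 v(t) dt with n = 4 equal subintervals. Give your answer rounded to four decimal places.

Δt = (6.5 − 4)/4 = 0.625.
v(4) ≈ 1.3863, v(4.625) ≈ 1.5315, v(5.25) ≈ 1.6582, v(5.875) ≈ 1.7707, v(6.5) ≈ 1.8718.
T_4 = (Δt/2)·[v(t_0) + 2v(t_1) + 2v(t_2) + 2v(t_3) + v(t_4)].
Sum ≈ 4.1184.

4.1184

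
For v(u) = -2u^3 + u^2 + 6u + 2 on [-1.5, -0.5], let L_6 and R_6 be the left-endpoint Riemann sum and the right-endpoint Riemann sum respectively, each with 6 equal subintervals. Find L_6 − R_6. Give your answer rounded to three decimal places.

L_6 ≈ -0.17593.
R_6 ≈ -0.59259.
L_6 − R_6 ≈ 0.417.

0.417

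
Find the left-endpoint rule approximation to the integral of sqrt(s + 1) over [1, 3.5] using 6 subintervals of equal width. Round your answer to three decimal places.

4.329

Δs = (3.5 − 1)/6 = 5/12.
Left endpoints: 1, 17/12, 11/6, 2.25, 8/3, 37/12.
f(1) ≈ 1.414, f(17/12) ≈ 1.555, f(11/6) ≈ 1.683, f(2.25) ≈ 1.803, f(8/3) ≈ 1.915, f(37/12) ≈ 2.021.
Sum = Δs · [f(1) + f(17/12) + f(11/6) + ...].
Sum ≈ 4.329.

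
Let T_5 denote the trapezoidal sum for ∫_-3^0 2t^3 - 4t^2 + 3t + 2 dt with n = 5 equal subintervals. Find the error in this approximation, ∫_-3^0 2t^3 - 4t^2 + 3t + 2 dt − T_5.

Exact integral: ∫_-3^0 f(t) dt = -84.
T_5 = -86.34.
Error = -84 − (-86.34) = 2.34.

2.34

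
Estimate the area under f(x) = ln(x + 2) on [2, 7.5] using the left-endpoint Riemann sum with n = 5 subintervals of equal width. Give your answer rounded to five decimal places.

9.85181

Δx = (7.5 − 2)/5 = 1.1.
Left endpoints: 2, 3.1, 4.2, 5.3, 6.4.
f(2) ≈ 1.38629, f(3.1) ≈ 1.62924, f(4.2) ≈ 1.82455, f(5.3) ≈ 1.98787, f(6.4) ≈ 2.12823.
Sum = Δx · [f(2) + f(3.1) + f(4.2) + f(5.3) + f(6.4)].
Sum ≈ 9.85181.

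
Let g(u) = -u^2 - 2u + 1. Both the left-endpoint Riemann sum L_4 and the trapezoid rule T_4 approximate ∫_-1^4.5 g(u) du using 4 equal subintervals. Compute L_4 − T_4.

L_4 = -25.39453125.
T_4 = -46.19140625.
L_4 − T_4 = 20.796875.

20.796875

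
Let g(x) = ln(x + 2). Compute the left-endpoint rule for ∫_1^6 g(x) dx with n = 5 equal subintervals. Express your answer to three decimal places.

7.832

Δx = (6 − 1)/5 = 1.
Left endpoints: 1, 2, 3, 4, 5.
g(1) ≈ 1.099, g(2) ≈ 1.386, g(3) ≈ 1.609, g(4) ≈ 1.792, g(5) ≈ 1.946.
Sum = Δx · [g(1) + g(2) + g(3) + g(4) + g(5)].
Sum ≈ 7.832.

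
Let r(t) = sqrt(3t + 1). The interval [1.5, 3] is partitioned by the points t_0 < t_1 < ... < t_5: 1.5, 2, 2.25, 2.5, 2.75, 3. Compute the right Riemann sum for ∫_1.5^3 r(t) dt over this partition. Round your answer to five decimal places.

4.29863

Subinterval widths: 0.5, 0.25, 0.25, 0.25, 0.25.
Right endpoints: 2, 2.25, 2.5, 2.75, 3.
r(2) ≈ 2.64575, r(2.25) ≈ 2.78388, r(2.5) ≈ 2.91548, r(2.75) ≈ 3.04138, r(3) ≈ 3.16228.
Sum = Σ Δt_i · r(t_i).
Sum ≈ 4.29863.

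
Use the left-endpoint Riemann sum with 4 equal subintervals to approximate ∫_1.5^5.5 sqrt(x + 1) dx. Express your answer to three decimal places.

7.918

Δx = (5.5 − 1.5)/4 = 1.
Left endpoints: 1.5, 2.5, 3.5, 4.5.
f(1.5) ≈ 1.581, f(2.5) ≈ 1.871, f(3.5) ≈ 2.121, f(4.5) ≈ 2.345.
Sum = Δx · [f(1.5) + f(2.5) + f(3.5) + f(4.5)].
Sum ≈ 7.918.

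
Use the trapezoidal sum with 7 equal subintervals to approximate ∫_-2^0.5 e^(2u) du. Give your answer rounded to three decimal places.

Δu = (0.5 − (-2))/7 = 5/14.
f(-2) ≈ 0.018, f(-23/14) ≈ 0.037, f(-9/7) ≈ 0.076, f(-13/14) ≈ 0.156, f(-4/7) ≈ 0.319, f(-3/14) ≈ 0.651, f(1/7) ≈ 1.331, f(0.5) ≈ 2.718.
T_7 = (Δu/2)·[f(u_0) + 2f(u_1) + ... + 2f(u_{6}) + f(u_7)].
Sum ≈ 1.407.

1.407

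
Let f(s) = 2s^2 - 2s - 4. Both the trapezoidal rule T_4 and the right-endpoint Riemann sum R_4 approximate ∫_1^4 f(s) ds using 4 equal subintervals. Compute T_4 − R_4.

T_4 = 15.5625.
R_4 = 24.5625.
T_4 − R_4 = -9.

-9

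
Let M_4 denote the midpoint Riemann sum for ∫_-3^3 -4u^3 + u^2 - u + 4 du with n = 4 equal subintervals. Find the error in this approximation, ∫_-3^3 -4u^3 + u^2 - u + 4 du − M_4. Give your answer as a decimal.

Exact integral: ∫_-3^3 f(u) du = 42.
M_4 = 40.875.
Error = 42 − 40.875 = 1.125.

1.125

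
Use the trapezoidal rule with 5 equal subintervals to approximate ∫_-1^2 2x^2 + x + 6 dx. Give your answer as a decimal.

Δx = (2 − (-1))/5 = 0.6.
f(-1) = 7, f(-0.4) = 5.92, f(0.2) = 6.28, f(0.8) = 8.08, f(1.4) = 11.32, f(2) = 16.
T_5 = (Δx/2)·[f(x_0) + 2f(x_1) + ... + 2f(x_{4}) + f(x_5)].
Sum = 25.86.

25.86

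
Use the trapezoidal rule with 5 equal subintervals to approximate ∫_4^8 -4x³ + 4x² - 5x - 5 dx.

-3411.68

Δx = (8 − 4)/5 = 0.8.
f(4) = -217, f(4.8) = -379.208, f(5.6) = -610.024, f(6.4) = -921.736, f(7.2) = -1326.632, f(8) = -1837.
T_5 = (Δx/2)·[f(x_0) + 2f(x_1) + ... + 2f(x_{4}) + f(x_5)].
Sum = -3411.68.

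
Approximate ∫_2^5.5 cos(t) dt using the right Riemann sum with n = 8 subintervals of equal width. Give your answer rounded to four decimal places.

Δt = (5.5 − 2)/8 = 0.4375.
Right endpoints: 2.4375, 2.875, 3.3125, 3.75, 4.1875, 4.625, 5.0625, 5.5.
f(2.4375) ≈ -0.7622, f(2.875) ≈ -0.9647, f(3.3125) ≈ -0.9854, f(3.75) ≈ -0.8206, f(4.1875) ≈ -0.5011, f(4.625) ≈ -0.0873, f(5.0625) ≈ 0.3430, f(5.5) ≈ 0.7087.
Sum = Δt · [f(2.4375) + f(2.875) + f(3.3125) + ...].
Sum ≈ -1.3429.

-1.3429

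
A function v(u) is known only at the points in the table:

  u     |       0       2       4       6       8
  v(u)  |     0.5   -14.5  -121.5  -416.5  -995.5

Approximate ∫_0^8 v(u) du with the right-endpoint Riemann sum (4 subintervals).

-3096

Δu = 2.
Sum = 2·[(-14.5) + (-121.5) + (-416.5) + (-995.5)] = -3096.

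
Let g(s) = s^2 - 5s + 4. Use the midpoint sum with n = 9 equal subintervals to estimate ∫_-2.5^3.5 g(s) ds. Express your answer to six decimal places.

28.277778

Δs = (3.5 − (-2.5))/9 = 2/3.
Midpoints: -13/6, -1.5, -5/6, -1/6, 0.5, 7/6, 11/6, 2.5, 19/6.
g(-13/6) = 703/36, g(-1.5) = 13.75, g(-5/6) = 319/36, g(-1/6) = 175/36, g(0.5) = 1.75, g(7/6) = -17/36, g(11/6) = -65/36, g(2.5) = -2.25, g(19/6) = -65/36.
Sum = Δs · [g(-13/6) + g(-1.5) + g(-5/6) + ...].
Sum ≈ 28.277778.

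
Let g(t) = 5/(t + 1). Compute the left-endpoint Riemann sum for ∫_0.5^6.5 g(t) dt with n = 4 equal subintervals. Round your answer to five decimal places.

Δt = (6.5 − 0.5)/4 = 1.5.
Left endpoints: 0.5, 2, 3.5, 5.
g(0.5) = 10/3, g(2) = 5/3, g(3.5) = 10/9, g(5) = 5/6.
Sum = Δt · [g(0.5) + g(2) + g(3.5) + g(5)].
Sum ≈ 10.41667.

10.41667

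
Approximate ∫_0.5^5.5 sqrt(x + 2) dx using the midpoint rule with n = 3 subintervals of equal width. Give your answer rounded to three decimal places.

11.073

Δx = (5.5 − 0.5)/3 = 5/3.
Midpoints: 4/3, 3, 14/3.
f(4/3) ≈ 1.826, f(3) ≈ 2.236, f(14/3) ≈ 2.582.
Sum = Δx · [f(4/3) + f(3) + f(14/3)].
Sum ≈ 11.073.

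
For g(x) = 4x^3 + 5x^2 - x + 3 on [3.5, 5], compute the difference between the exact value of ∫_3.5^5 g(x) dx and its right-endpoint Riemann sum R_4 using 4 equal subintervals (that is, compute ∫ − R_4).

-75.234375

Exact integral: ∫_3.5^5 g(x) dx = 609.9375.
R_4 = 685.171875.
Error = 609.9375 − 685.171875 = -75.234375.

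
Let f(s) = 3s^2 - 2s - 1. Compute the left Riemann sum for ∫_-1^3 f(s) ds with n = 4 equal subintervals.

10

Δs = (3 − (-1))/4 = 1.
Left endpoints: -1, 0, 1, 2.
f(-1) = 4, f(0) = -1, f(1) = 0, f(2) = 7.
Sum = Δs · [f(-1) + f(0) + f(1) + f(2)].
Sum = 10.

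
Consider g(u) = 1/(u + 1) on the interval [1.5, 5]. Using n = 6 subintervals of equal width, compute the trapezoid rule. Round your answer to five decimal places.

0.87919

Δu = (5 − 1.5)/6 = 7/12.
g(1.5) = 0.4, g(25/12) = 12/37, g(8/3) = 3/11, g(3.25) = 4/17, g(23/6) = 6/29, g(53/12) = 12/65, g(5) = 1/6.
T_6 = (Δu/2)·[g(u_0) + 2g(u_1) + ... + 2g(u_{5}) + g(u_6)].
Sum ≈ 0.87919.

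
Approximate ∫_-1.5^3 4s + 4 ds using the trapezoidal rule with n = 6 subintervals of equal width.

31.5

Δs = (3 − (-1.5))/6 = 0.75.
f(-1.5) = -2, f(-0.75) = 1, f(0) = 4, f(0.75) = 7, f(1.5) = 10, f(2.25) = 13, f(3) = 16.
T_6 = (Δs/2)·[f(s_0) + 2f(s_1) + ... + 2f(s_{5}) + f(s_6)].
Sum = 31.5.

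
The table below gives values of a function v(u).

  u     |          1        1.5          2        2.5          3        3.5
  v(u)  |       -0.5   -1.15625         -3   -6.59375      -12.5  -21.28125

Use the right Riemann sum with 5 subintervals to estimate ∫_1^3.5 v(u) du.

-22.265625

Δu = 0.5.
Sum = 0.5·[(-1.15625) + (-3) + (-6.59375) + (-12.5) + (-21.28125)] = -22.265625.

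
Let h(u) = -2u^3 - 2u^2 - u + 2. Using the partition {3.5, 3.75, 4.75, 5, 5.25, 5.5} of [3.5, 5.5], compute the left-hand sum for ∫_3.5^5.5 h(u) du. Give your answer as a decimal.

Subinterval widths: 0.25, 1, 0.25, 0.25, 0.25.
Left endpoints: 3.5, 3.75, 4.75, 5, 5.25.
h(3.5) = -111.75, h(3.75) = -135.34375, h(4.75) = -262.21875, h(5) = -303, h(5.25) = -347.78125.
Sum = Σ Δu_i · h(u_i).
Sum = -391.53125.

-391.53125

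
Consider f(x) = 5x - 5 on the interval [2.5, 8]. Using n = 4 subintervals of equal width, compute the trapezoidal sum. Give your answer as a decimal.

116.875

Δx = (8 − 2.5)/4 = 1.375.
f(2.5) = 7.5, f(3.875) = 14.375, f(5.25) = 21.25, f(6.625) = 28.125, f(8) = 35.
T_4 = (Δx/2)·[f(x_0) + 2f(x_1) + 2f(x_2) + 2f(x_3) + f(x_4)].
Sum = 116.875.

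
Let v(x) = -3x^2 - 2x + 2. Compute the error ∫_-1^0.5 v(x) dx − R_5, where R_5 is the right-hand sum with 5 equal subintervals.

Exact integral: ∫_-1^0.5 v(x) dx = 2.625.
R_5 = 2.445.
Error = 2.625 − 2.445 = 0.18.

0.18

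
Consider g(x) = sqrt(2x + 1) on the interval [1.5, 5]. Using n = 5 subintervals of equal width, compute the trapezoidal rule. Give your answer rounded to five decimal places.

Δx = (5 − 1.5)/5 = 0.7.
g(1.5) ≈ 2.00000, g(2.2) ≈ 2.32379, g(2.9) ≈ 2.60768, g(3.6) ≈ 2.86356, g(4.3) ≈ 3.09839, g(5) ≈ 3.31662.
T_5 = (Δx/2)·[g(x_0) + 2g(x_1) + ... + 2g(x_{4}) + g(x_5)].
Sum ≈ 9.48621.

9.48621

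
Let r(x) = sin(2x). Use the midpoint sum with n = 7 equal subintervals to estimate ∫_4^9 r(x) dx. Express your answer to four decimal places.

-0.4393

Δx = (9 − 4)/7 = 5/7.
Midpoints: 61/14, 71/14, 81/14, 6.5, 101/14, 111/14, 121/14.
r(61/14) ≈ 0.6522, r(71/14) ≈ -0.6579, r(81/14) ≈ -0.8387, r(6.5) ≈ 0.4202, r(101/14) ≈ 0.9578, r(111/14) ≈ -0.1486, r(121/14) ≈ -1.0000.
Sum = Δx · [r(61/14) + r(71/14) + r(81/14) + ...].
Sum ≈ -0.4393.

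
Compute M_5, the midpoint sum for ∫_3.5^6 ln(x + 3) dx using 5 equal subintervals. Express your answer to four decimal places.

Δx = (6 − 3.5)/5 = 0.5.
Midpoints: 3.75, 4.25, 4.75, 5.25, 5.75.
f(3.75) ≈ 1.9095, f(4.25) ≈ 1.9810, f(4.75) ≈ 2.0477, f(5.25) ≈ 2.1102, f(5.75) ≈ 2.1691.
Sum = Δx · [f(3.75) + f(4.25) + f(4.75) + f(5.25) + f(5.75)].
Sum ≈ 5.1088.

5.1088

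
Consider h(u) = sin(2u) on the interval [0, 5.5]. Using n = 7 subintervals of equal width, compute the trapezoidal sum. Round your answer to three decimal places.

0.391

Δu = (5.5 − 0)/7 = 11/14.
h(0) ≈ 0.000, h(11/14) ≈ 1.000, h(11/7) ≈ -0.001, h(33/14) ≈ -1.000, h(22/7) ≈ 0.003, h(55/14) ≈ 1.000, h(33/7) ≈ -0.004, h(5.5) ≈ -1.000.
T_7 = (Δu/2)·[h(u_0) + 2h(u_1) + ... + 2h(u_{6}) + h(u_7)].
Sum ≈ 0.391.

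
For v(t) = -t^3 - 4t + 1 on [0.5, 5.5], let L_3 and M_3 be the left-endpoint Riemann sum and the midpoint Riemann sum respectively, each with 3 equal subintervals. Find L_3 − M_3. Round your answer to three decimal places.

L_3 = -149.375.
M_3 ≈ -273.33333.
L_3 − M_3 ≈ 123.958.

123.958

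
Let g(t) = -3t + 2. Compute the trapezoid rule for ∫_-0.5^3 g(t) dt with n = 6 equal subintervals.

Δt = (3 − (-0.5))/6 = 7/12.
g(-0.5) = 3.5, g(1/12) = 1.75, g(2/3) = 0, g(1.25) = -1.75, g(11/6) = -3.5, g(29/12) = -5.25, g(3) = -7.
T_6 = (Δt/2)·[g(t_0) + 2g(t_1) + ... + 2g(t_{5}) + g(t_6)].
Sum = -6.125.

-6.125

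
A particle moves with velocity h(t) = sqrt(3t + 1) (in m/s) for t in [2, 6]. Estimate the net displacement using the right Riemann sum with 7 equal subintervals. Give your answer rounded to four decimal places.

14.7720

Δt = (6 − 2)/7 = 4/7.
Right endpoints: 18/7, 22/7, 26/7, 30/7, 34/7, 38/7, 6.
h(18/7) ≈ 2.9520, h(22/7) ≈ 3.2293, h(26/7) ≈ 3.4847, h(30/7) ≈ 3.7225, h(34/7) ≈ 3.9461, h(38/7) ≈ 4.1576, h(6) ≈ 4.3589.
Sum = Δt · [h(18/7) + h(22/7) + h(26/7) + ...].
Sum ≈ 14.7720.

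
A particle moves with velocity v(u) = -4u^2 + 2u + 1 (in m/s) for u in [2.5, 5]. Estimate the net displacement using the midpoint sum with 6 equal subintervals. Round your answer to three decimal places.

Δu = (5 − 2.5)/6 = 5/12.
Midpoints: 65/24, 3.125, 85/24, 95/24, 4.375, 115/24.
v(65/24) = -3301/144, v(3.125) = -31.8125, v(85/24) = -6061/144, v(95/24) = -7741/144, v(4.375) = -66.8125, v(115/24) = -11701/144.
Sum = Δu · [v(65/24) + v(3.125) + v(85/24) + ...].
Sum ≈ -124.439.

-124.439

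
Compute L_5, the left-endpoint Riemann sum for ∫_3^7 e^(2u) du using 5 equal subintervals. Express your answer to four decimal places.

243296.9379

Δu = (7 − 3)/5 = 0.8.
Left endpoints: 3, 3.8, 4.6, 5.4, 6.2.
f(3) ≈ 403.4288, f(3.8) ≈ 1998.1959, f(4.6) ≈ 9897.1291, f(5.4) ≈ 49020.8011, f(6.2) ≈ 242801.6175.
Sum = Δu · [f(3) + f(3.8) + f(4.6) + f(5.4) + f(6.2)].
Sum ≈ 243296.9379.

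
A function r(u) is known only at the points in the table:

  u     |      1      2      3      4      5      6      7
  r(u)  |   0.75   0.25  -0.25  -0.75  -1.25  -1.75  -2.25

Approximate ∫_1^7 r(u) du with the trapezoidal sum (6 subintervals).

Δu = 1.
T_6 = (1/2)·[0.75 + 2·0.25 + 2·(-0.25) + 2·(-0.75) + 2·(-1.25) + 2·(-1.75) + (-2.25)] = -4.5.

-4.5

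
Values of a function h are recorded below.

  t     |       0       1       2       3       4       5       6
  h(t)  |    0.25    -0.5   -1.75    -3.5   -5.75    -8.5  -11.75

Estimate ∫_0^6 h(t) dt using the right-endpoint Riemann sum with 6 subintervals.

Δt = 1.
Sum = 1·[(-0.5) + (-1.75) + (-3.5) + (-5.75) + (-8.5) + (-11.75)] = -31.75.

-31.75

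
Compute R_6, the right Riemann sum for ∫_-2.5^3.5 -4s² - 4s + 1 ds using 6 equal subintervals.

Δs = (3.5 − (-2.5))/6 = 1.
Right endpoints: -1.5, -0.5, 0.5, 1.5, 2.5, 3.5.
f(-1.5) = -2, f(-0.5) = 2, f(0.5) = -2, f(1.5) = -14, f(2.5) = -34, f(3.5) = -62.
Sum = Δs · [f(-1.5) + f(-0.5) + f(0.5) + ...].
Sum = -112.

-112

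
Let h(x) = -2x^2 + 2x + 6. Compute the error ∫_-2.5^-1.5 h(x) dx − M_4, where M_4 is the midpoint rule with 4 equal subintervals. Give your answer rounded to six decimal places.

-0.010417

Exact integral: ∫_-2.5^-1.5 h(x) dx ≈ -6.16666667.
M_4 = -6.15625.
Error ≈ -6.16666667 − (-6.15625) ≈ -0.010417.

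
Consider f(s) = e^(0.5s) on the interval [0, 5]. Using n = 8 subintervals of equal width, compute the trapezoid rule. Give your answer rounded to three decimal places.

22.547

Δs = (5 − 0)/8 = 0.625.
f(0) ≈ 1.000, f(0.625) ≈ 1.367, f(1.25) ≈ 1.868, f(1.875) ≈ 2.554, f(2.5) ≈ 3.490, f(3.125) ≈ 4.771, f(3.75) ≈ 6.521, f(4.375) ≈ 8.913, f(5) ≈ 12.182.
T_8 = (Δs/2)·[f(s_0) + 2f(s_1) + ... + 2f(s_{7}) + f(s_8)].
Sum ≈ 22.547.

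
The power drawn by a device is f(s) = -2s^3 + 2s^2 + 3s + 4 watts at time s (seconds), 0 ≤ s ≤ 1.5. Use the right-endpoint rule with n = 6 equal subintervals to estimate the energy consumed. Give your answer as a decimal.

Δs = (1.5 − 0)/6 = 0.25.
Right endpoints: 0.25, 0.5, 0.75, 1, 1.25, 1.5.
f(0.25) = 4.84375, f(0.5) = 5.75, f(0.75) = 6.53125, f(1) = 7, f(1.25) = 6.96875, f(1.5) = 6.25.
Sum = Δs · [f(0.25) + f(0.5) + f(0.75) + ...].
Sum = 9.3359375.

9.3359375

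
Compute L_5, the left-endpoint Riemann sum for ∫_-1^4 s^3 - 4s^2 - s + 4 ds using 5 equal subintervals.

Δs = (4 − (-1))/5 = 1.
Left endpoints: -1, 0, 1, 2, 3.
f(-1) = 0, f(0) = 4, f(1) = 0, f(2) = -6, f(3) = -8.
Sum = Δs · [f(-1) + f(0) + f(1) + f(2) + f(3)].
Sum = -10.

-10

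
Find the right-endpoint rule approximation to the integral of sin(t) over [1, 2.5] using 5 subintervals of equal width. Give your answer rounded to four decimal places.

1.2949

Δt = (2.5 − 1)/5 = 0.3.
Right endpoints: 1.3, 1.6, 1.9, 2.2, 2.5.
f(1.3) ≈ 0.9636, f(1.6) ≈ 0.9996, f(1.9) ≈ 0.9463, f(2.2) ≈ 0.8085, f(2.5) ≈ 0.5985.
Sum = Δt · [f(1.3) + f(1.6) + f(1.9) + f(2.2) + f(2.5)].
Sum ≈ 1.2949.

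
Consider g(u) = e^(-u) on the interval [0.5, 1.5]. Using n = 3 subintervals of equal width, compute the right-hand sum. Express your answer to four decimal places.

0.3230

Δu = (1.5 − 0.5)/3 = 1/3.
Right endpoints: 5/6, 7/6, 1.5.
g(5/6) ≈ 0.4346, g(7/6) ≈ 0.3114, g(1.5) ≈ 0.2231.
Sum = Δu · [g(5/6) + g(7/6) + g(1.5)].
Sum ≈ 0.3230.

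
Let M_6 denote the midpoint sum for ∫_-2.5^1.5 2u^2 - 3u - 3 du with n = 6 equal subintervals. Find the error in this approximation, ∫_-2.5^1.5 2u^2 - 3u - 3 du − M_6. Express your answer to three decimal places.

Exact integral: ∫_-2.5^1.5 f(u) du ≈ 6.66667.
M_6 ≈ 6.37037.
Error ≈ 6.66667 − 6.37037 ≈ 0.296.

0.296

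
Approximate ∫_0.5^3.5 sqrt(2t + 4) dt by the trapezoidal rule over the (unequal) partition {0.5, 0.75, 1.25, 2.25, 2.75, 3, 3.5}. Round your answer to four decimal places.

8.4285

Subinterval widths: 0.25, 0.5, 1, 0.5, 0.25, 0.5.
f(0.5) ≈ 2.2361, f(0.75) ≈ 2.3452, f(1.25) ≈ 2.5495, f(2.25) ≈ 2.9155, f(2.75) ≈ 3.0822, f(3) ≈ 3.1623, f(3.5) ≈ 3.3166.
On each subinterval the trapezoid contributes (Δt_i/2)·[f(t_{i-1}) + f(t_i)].
Sum ≈ 8.4285.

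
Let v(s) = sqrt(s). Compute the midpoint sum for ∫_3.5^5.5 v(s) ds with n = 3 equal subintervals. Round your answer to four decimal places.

4.2348

Δs = (5.5 − 3.5)/3 = 2/3.
Midpoints: 23/6, 4.5, 31/6.
v(23/6) ≈ 1.9579, v(4.5) ≈ 2.1213, v(31/6) ≈ 2.2730.
Sum = Δs · [v(23/6) + v(4.5) + v(31/6)].
Sum ≈ 4.2348.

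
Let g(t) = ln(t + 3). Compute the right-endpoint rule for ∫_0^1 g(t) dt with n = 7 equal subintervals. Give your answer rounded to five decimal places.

Δt = (1 − 0)/7 = 1/7.
Right endpoints: 1/7, 2/7, 3/7, 4/7, 5/7, 6/7, 1.
g(1/7) ≈ 1.14513, g(2/7) ≈ 1.18958, g(3/7) ≈ 1.23214, g(4/7) ≈ 1.27297, g(5/7) ≈ 1.31219, g(6/7) ≈ 1.34993, g(1) ≈ 1.38629.
Sum = Δt · [g(1/7) + g(2/7) + g(3/7) + ...].
Sum ≈ 1.26975.

1.26975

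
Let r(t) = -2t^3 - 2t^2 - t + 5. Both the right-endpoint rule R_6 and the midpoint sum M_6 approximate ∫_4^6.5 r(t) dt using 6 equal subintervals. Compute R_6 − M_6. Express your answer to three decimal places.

-102.854

R_6 ≈ -1007.21499.
M_6 ≈ -904.36126.
R_6 − M_6 ≈ -102.854.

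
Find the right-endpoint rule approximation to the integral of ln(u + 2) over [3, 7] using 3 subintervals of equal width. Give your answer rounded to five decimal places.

8.10658

Δu = (7 − 3)/3 = 4/3.
Right endpoints: 13/3, 17/3, 7.
f(13/3) ≈ 1.84583, f(17/3) ≈ 2.03688, f(7) ≈ 2.19722.
Sum = Δu · [f(13/3) + f(17/3) + f(7)].
Sum ≈ 8.10658.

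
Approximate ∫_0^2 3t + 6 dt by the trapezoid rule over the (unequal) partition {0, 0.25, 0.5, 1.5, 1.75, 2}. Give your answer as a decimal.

Subinterval widths: 0.25, 0.25, 1, 0.25, 0.25.
f(0) = 6, f(0.25) = 6.75, f(0.5) = 7.5, f(1.5) = 10.5, f(1.75) = 11.25, f(2) = 12.
On each subinterval the trapezoid contributes (Δt_i/2)·[f(t_{i-1}) + f(t_i)].
Sum = 18.

18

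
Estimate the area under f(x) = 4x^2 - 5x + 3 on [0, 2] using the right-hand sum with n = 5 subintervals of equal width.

8.08

Δx = (2 − 0)/5 = 0.4.
Right endpoints: 0.4, 0.8, 1.2, 1.6, 2.
f(0.4) = 1.64, f(0.8) = 1.56, f(1.2) = 2.76, f(1.6) = 5.24, f(2) = 9.
Sum = Δx · [f(0.4) + f(0.8) + f(1.2) + f(1.6) + f(2)].
Sum = 8.08.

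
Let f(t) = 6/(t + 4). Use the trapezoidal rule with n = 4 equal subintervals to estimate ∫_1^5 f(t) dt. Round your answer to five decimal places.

Δt = (5 − 1)/4 = 1.
f(1) = 1.2, f(2) = 1, f(3) = 6/7, f(4) = 0.75, f(5) = 2/3.
T_4 = (Δt/2)·[f(t_0) + 2f(t_1) + 2f(t_2) + 2f(t_3) + f(t_4)].
Sum ≈ 3.54048.

3.54048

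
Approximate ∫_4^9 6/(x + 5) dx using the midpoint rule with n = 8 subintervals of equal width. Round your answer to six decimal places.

Δx = (9 − 4)/8 = 0.625.
Midpoints: 4.3125, 4.9375, 5.5625, 6.1875, 6.8125, 7.4375, 8.0625, 8.6875.
f(4.3125) = 96/149, f(4.9375) = 32/53, f(5.5625) = 96/169, f(6.1875) = 96/179, f(6.8125) = 32/63, f(7.4375) = 96/199, f(8.0625) = 96/209, f(8.6875) = 32/73.
Sum = Δx · [f(4.3125) + f(4.9375) + f(5.5625) + ...].
Sum ≈ 2.650290.

2.650290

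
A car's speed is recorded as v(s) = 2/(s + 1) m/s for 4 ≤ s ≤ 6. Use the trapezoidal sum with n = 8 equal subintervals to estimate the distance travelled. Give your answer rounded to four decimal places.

Δs = (6 − 4)/8 = 0.25.
v(4) = 0.4, v(4.25) = 8/21, v(4.5) = 4/11, v(4.75) = 8/23, v(5) = 1/3, v(5.25) = 0.32, v(5.5) = 4/13, v(5.75) = 8/27, v(6) = 2/7.
T_8 = (Δs/2)·[v(s_0) + 2v(s_1) + ... + 2v(s_{7}) + v(s_8)].
Sum ≈ 0.6731.

0.6731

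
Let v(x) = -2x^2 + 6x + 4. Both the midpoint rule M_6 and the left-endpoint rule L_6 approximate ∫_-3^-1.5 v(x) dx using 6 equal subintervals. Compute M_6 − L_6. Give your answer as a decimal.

M_6 = -29.984375.
L_6 = -32.84375.
M_6 − L_6 = 2.859375.

2.859375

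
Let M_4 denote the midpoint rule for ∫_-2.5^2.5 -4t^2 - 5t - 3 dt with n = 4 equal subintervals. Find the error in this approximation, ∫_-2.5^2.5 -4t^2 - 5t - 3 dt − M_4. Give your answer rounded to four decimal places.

-2.6042

Exact integral: ∫_-2.5^2.5 f(t) dt ≈ -56.666667.
M_4 = -54.0625.
Error ≈ -56.666667 − (-54.0625) ≈ -2.6042.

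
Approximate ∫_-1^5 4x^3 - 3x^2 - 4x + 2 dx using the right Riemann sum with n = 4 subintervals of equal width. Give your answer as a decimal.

815.25

Δx = (5 − (-1))/4 = 1.5.
Right endpoints: 0.5, 2, 3.5, 5.
f(0.5) = -0.25, f(2) = 14, f(3.5) = 122.75, f(5) = 407.
Sum = Δx · [f(0.5) + f(2) + f(3.5) + f(5)].
Sum = 815.25.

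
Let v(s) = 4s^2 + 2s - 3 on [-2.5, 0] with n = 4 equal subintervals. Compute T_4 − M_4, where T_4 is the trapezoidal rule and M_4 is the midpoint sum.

0.9765625

T_4 = 7.734375.
M_4 = 6.7578125.
T_4 − M_4 = 0.9765625.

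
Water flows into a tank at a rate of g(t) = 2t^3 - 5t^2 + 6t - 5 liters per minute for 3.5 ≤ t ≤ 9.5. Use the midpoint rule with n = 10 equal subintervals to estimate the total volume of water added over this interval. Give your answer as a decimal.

2837.88

Δt = (9.5 − 3.5)/10 = 0.6.
Midpoints: 3.8, 4.4, 5, 5.6, 6.2, 6.8, 7.4, 8, 8.6, 9.2.
g(3.8) = 55.344, g(4.4) = 94.968, g(5) = 150, g(5.6) = 223.032, g(6.2) = 316.656, g(6.8) = 433.464, g(7.4) = 576.048, g(8) = 747, g(8.6) = 948.912, g(9.2) = 1184.376.
Sum = Δt · [g(3.8) + g(4.4) + g(5) + ...].
Sum = 2837.88.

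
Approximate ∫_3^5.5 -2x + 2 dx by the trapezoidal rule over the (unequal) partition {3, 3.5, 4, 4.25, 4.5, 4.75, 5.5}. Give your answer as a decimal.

Subinterval widths: 0.5, 0.5, 0.25, 0.25, 0.25, 0.75.
f(3) = -4, f(3.5) = -5, f(4) = -6, f(4.25) = -6.5, f(4.5) = -7, f(4.75) = -7.5, f(5.5) = -9.
On each subinterval the trapezoid contributes (Δx_i/2)·[f(x_{i-1}) + f(x_i)].
Sum = -16.25.

-16.25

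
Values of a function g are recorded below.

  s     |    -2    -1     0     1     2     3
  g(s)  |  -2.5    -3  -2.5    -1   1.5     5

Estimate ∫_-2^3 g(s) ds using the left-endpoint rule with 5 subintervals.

-7.5

Δs = 1.
Sum = 1·[(-2.5) + (-3) + (-2.5) + (-1) + 1.5] = -7.5.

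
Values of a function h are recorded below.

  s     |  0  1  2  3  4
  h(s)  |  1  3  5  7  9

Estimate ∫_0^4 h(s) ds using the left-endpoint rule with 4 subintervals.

Δs = 1.
Sum = 1·[1 + 3 + 5 + 7] = 16.

16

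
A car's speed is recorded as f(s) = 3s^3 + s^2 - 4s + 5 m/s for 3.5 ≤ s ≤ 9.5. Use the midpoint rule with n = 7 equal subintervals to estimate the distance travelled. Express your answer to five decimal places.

Δs = (9.5 − 3.5)/7 = 6/7.
Midpoints: 55/14, 67/14, 79/14, 6.5, 103/14, 115/14, 127/14.
f(55/14) = 512075/2744, f(67/14) = 926327/2744, f(79/14) = 1518275/2744, f(6.5) = 845.125, f(103/14) = 3359675/2744, f(115/14) = 4671335/2744, f(127/14) = 6285107/2744.
Sum = Δs · [f(55/14) + f(67/14) + f(79/14) + ...].
Sum ≈ 6119.89286.

6119.89286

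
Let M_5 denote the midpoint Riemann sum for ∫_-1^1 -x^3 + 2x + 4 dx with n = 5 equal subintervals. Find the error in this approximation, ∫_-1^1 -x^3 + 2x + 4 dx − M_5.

Exact integral: ∫_-1^1 f(x) dx = 8.
M_5 = 8.
Error = 8 − 8 = 0.

0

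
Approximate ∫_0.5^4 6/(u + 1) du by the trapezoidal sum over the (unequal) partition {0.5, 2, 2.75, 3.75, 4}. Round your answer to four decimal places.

Subinterval widths: 1.5, 0.75, 1, 0.25.
f(0.5) = 4, f(2) = 2, f(2.75) = 1.6, f(3.75) = 24/19, f(4) = 1.2.
On each subinterval the trapezoid contributes (Δu_i/2)·[f(u_{i-1}) + f(u_i)].
Sum ≈ 7.5895.

7.5895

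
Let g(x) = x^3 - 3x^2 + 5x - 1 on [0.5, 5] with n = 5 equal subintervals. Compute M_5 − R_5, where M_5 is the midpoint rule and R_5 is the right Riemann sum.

M_5 = 87.1396875.
R_5 = 124.83.
M_5 − R_5 = -37.6903125.

-37.6903125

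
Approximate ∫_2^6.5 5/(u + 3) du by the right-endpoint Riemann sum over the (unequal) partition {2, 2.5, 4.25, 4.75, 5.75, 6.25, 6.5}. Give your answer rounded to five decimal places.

Subinterval widths: 0.5, 1.75, 0.5, 1, 0.5, 0.25.
Right endpoints: 2.5, 4.25, 4.75, 5.75, 6.25, 6.5.
f(2.5) = 10/11, f(4.25) = 20/29, f(4.75) = 20/31, f(5.75) = 4/7, f(6.25) = 20/37, f(6.5) = 10/19.
Sum = Σ Δu_i · f(u_i).
Sum ≈ 2.95730.

2.95730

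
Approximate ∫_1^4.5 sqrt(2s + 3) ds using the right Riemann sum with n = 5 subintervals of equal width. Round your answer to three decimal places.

Δs = (4.5 − 1)/5 = 0.7.
Right endpoints: 1.7, 2.4, 3.1, 3.8, 4.5.
f(1.7) ≈ 2.530, f(2.4) ≈ 2.793, f(3.1) ≈ 3.033, f(3.8) ≈ 3.256, f(4.5) ≈ 3.464.
Sum = Δs · [f(1.7) + f(2.4) + f(3.1) + f(3.8) + f(4.5)].
Sum ≈ 10.553.

10.553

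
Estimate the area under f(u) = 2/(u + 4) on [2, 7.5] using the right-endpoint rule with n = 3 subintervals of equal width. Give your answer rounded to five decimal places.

Δu = (7.5 − 2)/3 = 11/6.
Right endpoints: 23/6, 17/3, 7.5.
f(23/6) = 12/47, f(17/3) = 6/29, f(7.5) = 4/23.
Sum = Δu · [f(23/6) + f(17/3) + f(7.5)].
Sum ≈ 1.16624.

1.16624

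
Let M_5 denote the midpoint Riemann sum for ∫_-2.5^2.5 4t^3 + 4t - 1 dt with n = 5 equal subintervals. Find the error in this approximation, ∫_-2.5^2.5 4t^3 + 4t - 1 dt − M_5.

Exact integral: ∫_-2.5^2.5 f(t) dt = -5.
M_5 = -5.
Error = -5 − (-5) = 0.

0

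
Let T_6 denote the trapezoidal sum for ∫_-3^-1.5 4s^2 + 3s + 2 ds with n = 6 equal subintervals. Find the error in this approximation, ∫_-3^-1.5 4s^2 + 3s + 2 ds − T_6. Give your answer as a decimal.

Exact integral: ∫_-3^-1.5 f(s) ds = 24.375.
T_6 = 24.4375.
Error = 24.375 − 24.4375 = -0.0625.

-0.0625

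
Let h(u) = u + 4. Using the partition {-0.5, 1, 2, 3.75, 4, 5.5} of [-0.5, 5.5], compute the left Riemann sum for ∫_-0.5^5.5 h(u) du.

Subinterval widths: 1.5, 1, 1.75, 0.25, 1.5.
Left endpoints: -0.5, 1, 2, 3.75, 4.
h(-0.5) = 3.5, h(1) = 5, h(2) = 6, h(3.75) = 7.75, h(4) = 8.
Sum = Σ Δu_i · h(u_i).
Sum = 34.6875.

34.6875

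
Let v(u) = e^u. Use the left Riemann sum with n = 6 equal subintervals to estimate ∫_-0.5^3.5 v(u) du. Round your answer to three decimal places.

22.868

Δu = (3.5 − (-0.5))/6 = 2/3.
Left endpoints: -0.5, 1/6, 5/6, 1.5, 13/6, 17/6.
v(-0.5) ≈ 0.607, v(1/6) ≈ 1.181, v(5/6) ≈ 2.301, v(1.5) ≈ 4.482, v(13/6) ≈ 8.729, v(17/6) ≈ 17.002.
Sum = Δu · [v(-0.5) + v(1/6) + v(5/6) + ...].
Sum ≈ 22.868.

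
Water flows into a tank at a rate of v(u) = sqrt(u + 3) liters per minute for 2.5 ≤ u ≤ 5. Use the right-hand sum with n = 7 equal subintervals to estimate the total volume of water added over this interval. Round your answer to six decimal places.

Δu = (5 − 2.5)/7 = 5/14.
Right endpoints: 20/7, 45/14, 25/7, 55/14, 30/7, 65/14, 5.
v(20/7) ≈ 2.420153, v(45/14) ≈ 2.492847, v(25/7) ≈ 2.563480, v(55/14) ≈ 2.632218, v(30/7) ≈ 2.699206, v(65/14) ≈ 2.764572, v(5) ≈ 2.828427.
Sum = Δu · [v(20/7) + v(45/14) + v(25/7) + ...].
Sum ≈ 6.571751.

6.571751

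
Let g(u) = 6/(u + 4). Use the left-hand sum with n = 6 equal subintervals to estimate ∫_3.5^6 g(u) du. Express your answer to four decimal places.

Δu = (6 − 3.5)/6 = 5/12.
Left endpoints: 3.5, 47/12, 13/3, 4.75, 31/6, 67/12.
g(3.5) = 0.8, g(47/12) = 72/95, g(13/3) = 0.72, g(4.75) = 24/35, g(31/6) = 36/55, g(67/12) = 72/115.
Sum = Δu · [g(3.5) + g(47/12) + g(13/3) + ...].
Sum ≈ 1.7684.

1.7684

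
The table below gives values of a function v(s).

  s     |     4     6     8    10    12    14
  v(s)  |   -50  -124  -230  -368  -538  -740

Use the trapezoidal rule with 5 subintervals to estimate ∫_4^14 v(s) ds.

-3310

Δs = 2.
T_5 = (2/2)·[(-50) + 2·(-124) + 2·(-230) + 2·(-368) + 2·(-538) + (-740)] = -3310.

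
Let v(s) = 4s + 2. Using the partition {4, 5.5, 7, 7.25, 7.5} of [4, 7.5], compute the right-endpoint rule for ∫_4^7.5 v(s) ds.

96.75

Subinterval widths: 1.5, 1.5, 0.25, 0.25.
Right endpoints: 5.5, 7, 7.25, 7.5.
v(5.5) = 24, v(7) = 30, v(7.25) = 31, v(7.5) = 32.
Sum = Σ Δs_i · v(s_i).
Sum = 96.75.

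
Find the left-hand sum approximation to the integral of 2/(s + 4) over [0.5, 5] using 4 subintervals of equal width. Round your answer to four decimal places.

1.5190

Δs = (5 − 0.5)/4 = 1.125.
Left endpoints: 0.5, 1.625, 2.75, 3.875.
f(0.5) = 4/9, f(1.625) = 16/45, f(2.75) = 8/27, f(3.875) = 16/63.
Sum = Δs · [f(0.5) + f(1.625) + f(2.75) + f(3.875)].
Sum ≈ 1.5190.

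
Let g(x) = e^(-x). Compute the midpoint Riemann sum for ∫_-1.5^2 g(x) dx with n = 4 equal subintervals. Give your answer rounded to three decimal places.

4.211

Δx = (2 − (-1.5))/4 = 0.875.
Midpoints: -1.0625, -0.1875, 0.6875, 1.5625.
g(-1.0625) ≈ 2.894, g(-0.1875) ≈ 1.206, g(0.6875) ≈ 0.503, g(1.5625) ≈ 0.210.
Sum = Δx · [g(-1.0625) + g(-0.1875) + g(0.6875) + g(1.5625)].
Sum ≈ 4.211.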